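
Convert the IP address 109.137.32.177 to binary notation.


109 = 01101101
137 = 10001001
32 = 00100000
177 = 10110001
Binary: 01101101.10001001.00100000.10110001


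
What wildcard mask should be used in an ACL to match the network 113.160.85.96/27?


Subnet mask: 255.255.255.224
Wildcard = 255.255.255.255 - subnet mask
255 - 255 = 0
255 - 255 = 0
255 - 255 = 0
255 - 224 = 31
Wildcard: 0.0.0.31


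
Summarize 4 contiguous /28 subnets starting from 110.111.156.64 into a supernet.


Original prefix: /28
Number of subnets: 4 = 2^2
New prefix = 28 - 2 = 26
Supernet: 110.111.156.64/26


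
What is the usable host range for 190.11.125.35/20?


Network: 190.11.112.0
Broadcast: 190.11.127.255
First usable = network + 1
Last usable = broadcast - 1
Range: 190.11.112.1 to 190.11.127.254


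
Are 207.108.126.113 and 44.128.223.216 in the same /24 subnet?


Mask: 255.255.255.0
207.108.126.113 AND mask = 207.108.126.0
44.128.223.216 AND mask = 44.128.223.0
No, different subnets (207.108.126.0 vs 44.128.223.0)


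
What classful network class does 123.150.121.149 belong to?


First octet: 123
Binary: 01111011
0xxxxxxx -> Class A (1-126)
Class A, default mask 255.0.0.0 (/8)


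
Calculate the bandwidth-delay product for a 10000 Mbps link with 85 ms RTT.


BDP = bandwidth * RTT
= 10000 Mbps * 85 ms
= 10000 * 1e6 * 85 / 1000 bits
= 850000000 bits
= 106250000 bytes
= 103759.7656 KB
BDP = 850000000 bits (106250000 bytes)


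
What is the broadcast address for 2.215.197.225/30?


Network: 2.215.197.224/30
Host bits = 2
Set all host bits to 1:
Broadcast: 2.215.197.227


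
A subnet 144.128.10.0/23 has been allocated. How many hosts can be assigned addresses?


Host bits = 32 - 23 = 9
Total addresses = 2^9 = 512
Usable = total - 2 (network and broadcast)
Usable hosts: 510


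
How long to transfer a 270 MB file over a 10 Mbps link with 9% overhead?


Effective throughput = 10 * (1 - 9/100) = 9.1 Mbps
File size in Mb = 270 * 8 = 2160 Mb
Time = 2160 / 9.1
Time = 237.3626 seconds


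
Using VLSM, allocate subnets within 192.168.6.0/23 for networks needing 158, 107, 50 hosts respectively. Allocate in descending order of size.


158 hosts -> /24 (254 usable): 192.168.6.0/24
107 hosts -> /25 (126 usable): 192.168.7.0/25
50 hosts -> /26 (62 usable): 192.168.7.128/26
Allocation: 192.168.6.0/24 (158 hosts, 254 usable); 192.168.7.0/25 (107 hosts, 126 usable); 192.168.7.128/26 (50 hosts, 62 usable)


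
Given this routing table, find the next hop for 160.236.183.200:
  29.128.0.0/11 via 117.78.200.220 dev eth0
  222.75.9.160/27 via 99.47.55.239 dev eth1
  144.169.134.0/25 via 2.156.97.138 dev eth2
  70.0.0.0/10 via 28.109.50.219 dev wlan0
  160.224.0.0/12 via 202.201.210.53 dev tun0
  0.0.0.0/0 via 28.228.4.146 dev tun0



Longest prefix match for 160.236.183.200:
  /11 29.128.0.0: no
  /27 222.75.9.160: no
  /25 144.169.134.0: no
  /10 70.0.0.0: no
  /12 160.224.0.0: MATCH
  /0 0.0.0.0: MATCH
Selected: next-hop 202.201.210.53 via tun0 (matched /12)


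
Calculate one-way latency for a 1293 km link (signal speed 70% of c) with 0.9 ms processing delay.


Speed = 0.7 * 3e5 km/s = 210000 km/s
Propagation delay = 1293 / 210000 = 0.0062 s = 6.1571 ms
Processing delay = 0.9 ms
Total one-way latency = 7.0571 ms


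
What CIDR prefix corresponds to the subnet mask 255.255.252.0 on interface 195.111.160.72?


Binary: 11111111.11111111.11111100.00000000
Count leading 1s
Prefix: /22


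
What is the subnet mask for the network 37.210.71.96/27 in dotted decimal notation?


/27 means 27 network bits, 5 host bits
Binary: 11111111111111111111111111100000
Mask: 255.255.255.224


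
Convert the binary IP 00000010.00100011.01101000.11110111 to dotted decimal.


00000010 = 2
00100011 = 35
01101000 = 104
11110111 = 247
IP: 2.35.104.247


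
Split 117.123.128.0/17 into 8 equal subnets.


New prefix = 17 + 3 = 20
Each subnet has 4096 addresses
  117.123.128.0/20
  117.123.144.0/20
  117.123.160.0/20
  117.123.176.0/20
  117.123.192.0/20
  117.123.208.0/20
  117.123.224.0/20
  117.123.240.0/20
Subnets: 117.123.128.0/20, 117.123.144.0/20, 117.123.160.0/20, 117.123.176.0/20, 117.123.192.0/20, 117.123.208.0/20, 117.123.224.0/20, 117.123.240.0/20


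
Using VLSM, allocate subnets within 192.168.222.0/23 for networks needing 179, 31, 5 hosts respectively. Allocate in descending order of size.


179 hosts -> /24 (254 usable): 192.168.222.0/24
31 hosts -> /26 (62 usable): 192.168.223.0/26
5 hosts -> /29 (6 usable): 192.168.223.64/29
Allocation: 192.168.222.0/24 (179 hosts, 254 usable); 192.168.223.0/26 (31 hosts, 62 usable); 192.168.223.64/29 (5 hosts, 6 usable)


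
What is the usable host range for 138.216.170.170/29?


Network: 138.216.170.168
Broadcast: 138.216.170.175
First usable = network + 1
Last usable = broadcast - 1
Range: 138.216.170.169 to 138.216.170.174


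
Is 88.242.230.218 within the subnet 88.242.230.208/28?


Subnet network: 88.242.230.208
Test IP AND mask: 88.242.230.208
Yes, 88.242.230.218 is in 88.242.230.208/28


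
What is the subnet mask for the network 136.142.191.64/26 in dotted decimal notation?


/26 means 26 network bits, 6 host bits
Binary: 11111111111111111111111111000000
Mask: 255.255.255.192


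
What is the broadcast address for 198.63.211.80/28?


Network: 198.63.211.80/28
Host bits = 4
Set all host bits to 1:
Broadcast: 198.63.211.95


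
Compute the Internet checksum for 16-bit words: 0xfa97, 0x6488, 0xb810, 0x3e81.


Sum all words (with carry folding):
+ 0xfa97 = 0xfa97
+ 0x6488 = 0x5f20
+ 0xb810 = 0x1731
+ 0x3e81 = 0x55b2
One's complement: ~0x55b2
Checksum = 0xaa4d


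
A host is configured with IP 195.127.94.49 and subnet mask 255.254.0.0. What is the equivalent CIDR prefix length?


Binary: 11111111.11111110.00000000.00000000
Count leading 1s
Prefix: /15


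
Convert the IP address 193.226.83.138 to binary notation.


193 = 11000001
226 = 11100010
83 = 01010011
138 = 10001010
Binary: 11000001.11100010.01010011.10001010


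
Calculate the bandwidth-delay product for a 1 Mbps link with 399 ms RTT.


BDP = bandwidth * RTT
= 1 Mbps * 399 ms
= 1 * 1e6 * 399 / 1000 bits
= 399000 bits
= 49875 bytes
= 48.7061 KB
BDP = 399000 bits (49875 bytes)


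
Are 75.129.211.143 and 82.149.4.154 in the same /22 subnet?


Mask: 255.255.252.0
75.129.211.143 AND mask = 75.129.208.0
82.149.4.154 AND mask = 82.149.4.0
No, different subnets (75.129.208.0 vs 82.149.4.0)


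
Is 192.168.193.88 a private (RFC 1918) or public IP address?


RFC 1918 private ranges:
  10.0.0.0/8 (10.0.0.0 - 10.255.255.255)
  172.16.0.0/12 (172.16.0.0 - 172.31.255.255)
  192.168.0.0/16 (192.168.0.0 - 192.168.255.255)
Private (in 192.168.0.0/16)


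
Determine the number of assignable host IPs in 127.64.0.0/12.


Host bits = 32 - 12 = 20
Total addresses = 2^20 = 1048576
Usable = total - 2 (network and broadcast)
Usable hosts: 1048574


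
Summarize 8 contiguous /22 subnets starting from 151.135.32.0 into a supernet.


Original prefix: /22
Number of subnets: 8 = 2^3
New prefix = 22 - 3 = 19
Supernet: 151.135.32.0/19


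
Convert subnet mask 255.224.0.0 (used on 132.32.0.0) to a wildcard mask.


Subnet mask: 255.224.0.0
Wildcard = 255.255.255.255 - subnet mask
255 - 255 = 0
255 - 224 = 31
255 - 0 = 255
255 - 0 = 255
Wildcard: 0.31.255.255


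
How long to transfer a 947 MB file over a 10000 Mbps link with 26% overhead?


Effective throughput = 10000 * (1 - 26/100) = 7400 Mbps
File size in Mb = 947 * 8 = 7576 Mb
Time = 7576 / 7400
Time = 1.0238 seconds


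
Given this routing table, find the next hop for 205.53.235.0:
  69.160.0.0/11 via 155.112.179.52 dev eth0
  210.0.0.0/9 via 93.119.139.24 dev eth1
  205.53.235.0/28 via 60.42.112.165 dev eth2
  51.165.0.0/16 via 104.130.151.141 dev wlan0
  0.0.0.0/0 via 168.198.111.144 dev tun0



Longest prefix match for 205.53.235.0:
  /11 69.160.0.0: no
  /9 210.0.0.0: no
  /28 205.53.235.0: MATCH
  /16 51.165.0.0: no
  /0 0.0.0.0: MATCH
Selected: next-hop 60.42.112.165 via eth2 (matched /28)


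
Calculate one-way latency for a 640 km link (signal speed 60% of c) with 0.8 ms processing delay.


Speed = 0.6 * 3e5 km/s = 180000 km/s
Propagation delay = 640 / 180000 = 0.0036 s = 3.5556 ms
Processing delay = 0.8 ms
Total one-way latency = 4.3556 ms


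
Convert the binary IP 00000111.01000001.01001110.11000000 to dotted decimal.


00000111 = 7
01000001 = 65
01001110 = 78
11000000 = 192
IP: 7.65.78.192


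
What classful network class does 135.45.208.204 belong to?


First octet: 135
Binary: 10000111
10xxxxxx -> Class B (128-191)
Class B, default mask 255.255.0.0 (/16)


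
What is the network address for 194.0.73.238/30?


IP:   11000010.00000000.01001001.11101110
Mask: 11111111.11111111.11111111.11111100
AND operation:
Net:  11000010.00000000.01001001.11101100
Network: 194.0.73.236/30


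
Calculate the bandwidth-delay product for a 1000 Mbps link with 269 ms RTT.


BDP = bandwidth * RTT
= 1000 Mbps * 269 ms
= 1000 * 1e6 * 269 / 1000 bits
= 269000000 bits
= 33625000 bytes
= 32836.9141 KB
BDP = 269000000 bits (33625000 bytes)


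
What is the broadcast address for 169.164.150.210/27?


Network: 169.164.150.192/27
Host bits = 5
Set all host bits to 1:
Broadcast: 169.164.150.223


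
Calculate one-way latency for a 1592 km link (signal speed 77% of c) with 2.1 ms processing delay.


Speed = 0.77 * 3e5 km/s = 231000 km/s
Propagation delay = 1592 / 231000 = 0.0069 s = 6.8918 ms
Processing delay = 2.1 ms
Total one-way latency = 8.9918 ms


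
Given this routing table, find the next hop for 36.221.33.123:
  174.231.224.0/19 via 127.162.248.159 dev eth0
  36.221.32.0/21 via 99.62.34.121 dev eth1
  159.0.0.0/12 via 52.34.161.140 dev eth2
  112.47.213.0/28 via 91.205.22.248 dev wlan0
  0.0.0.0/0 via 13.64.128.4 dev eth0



Longest prefix match for 36.221.33.123:
  /19 174.231.224.0: no
  /21 36.221.32.0: MATCH
  /12 159.0.0.0: no
  /28 112.47.213.0: no
  /0 0.0.0.0: MATCH
Selected: next-hop 99.62.34.121 via eth1 (matched /21)


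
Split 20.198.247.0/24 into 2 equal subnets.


New prefix = 24 + 1 = 25
Each subnet has 128 addresses
  20.198.247.0/25
  20.198.247.128/25
Subnets: 20.198.247.0/25, 20.198.247.128/25


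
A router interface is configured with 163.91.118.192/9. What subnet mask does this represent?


/9 means 9 network bits, 23 host bits
Binary: 11111111100000000000000000000000
Mask: 255.128.0.0


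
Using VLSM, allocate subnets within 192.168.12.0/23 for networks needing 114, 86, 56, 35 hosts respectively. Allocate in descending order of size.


114 hosts -> /25 (126 usable): 192.168.12.0/25
86 hosts -> /25 (126 usable): 192.168.12.128/25
56 hosts -> /26 (62 usable): 192.168.13.0/26
35 hosts -> /26 (62 usable): 192.168.13.64/26
Allocation: 192.168.12.0/25 (114 hosts, 126 usable); 192.168.12.128/25 (86 hosts, 126 usable); 192.168.13.0/26 (56 hosts, 62 usable); 192.168.13.64/26 (35 hosts, 62 usable)


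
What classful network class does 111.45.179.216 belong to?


First octet: 111
Binary: 01101111
0xxxxxxx -> Class A (1-126)
Class A, default mask 255.0.0.0 (/8)


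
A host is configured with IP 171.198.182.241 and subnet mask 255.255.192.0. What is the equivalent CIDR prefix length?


Binary: 11111111.11111111.11000000.00000000
Count leading 1s
Prefix: /18


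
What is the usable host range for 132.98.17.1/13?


Network: 132.96.0.0
Broadcast: 132.103.255.255
First usable = network + 1
Last usable = broadcast - 1
Range: 132.96.0.1 to 132.103.255.254


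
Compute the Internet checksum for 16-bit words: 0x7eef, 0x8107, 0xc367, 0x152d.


Sum all words (with carry folding):
+ 0x7eef = 0x7eef
+ 0x8107 = 0xfff6
+ 0xc367 = 0xc35e
+ 0x152d = 0xd88b
One's complement: ~0xd88b
Checksum = 0x2774


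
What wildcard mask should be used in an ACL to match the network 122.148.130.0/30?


Subnet mask: 255.255.255.252
Wildcard = 255.255.255.255 - subnet mask
255 - 255 = 0
255 - 255 = 0
255 - 255 = 0
255 - 252 = 3
Wildcard: 0.0.0.3


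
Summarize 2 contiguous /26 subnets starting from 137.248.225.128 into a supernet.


Original prefix: /26
Number of subnets: 2 = 2^1
New prefix = 26 - 1 = 25
Supernet: 137.248.225.128/25


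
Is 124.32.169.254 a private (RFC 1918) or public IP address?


RFC 1918 private ranges:
  10.0.0.0/8 (10.0.0.0 - 10.255.255.255)
  172.16.0.0/12 (172.16.0.0 - 172.31.255.255)
  192.168.0.0/16 (192.168.0.0 - 192.168.255.255)
Public (not in any RFC 1918 range)


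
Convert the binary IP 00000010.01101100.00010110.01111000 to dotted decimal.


00000010 = 2
01101100 = 108
00010110 = 22
01111000 = 120
IP: 2.108.22.120


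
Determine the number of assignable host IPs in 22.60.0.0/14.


Host bits = 32 - 14 = 18
Total addresses = 2^18 = 262144
Usable = total - 2 (network and broadcast)
Usable hosts: 262142


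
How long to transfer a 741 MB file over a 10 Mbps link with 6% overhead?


Effective throughput = 10 * (1 - 6/100) = 9.4 Mbps
File size in Mb = 741 * 8 = 5928 Mb
Time = 5928 / 9.4
Time = 630.6383 seconds


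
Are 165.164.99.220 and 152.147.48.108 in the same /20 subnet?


Mask: 255.255.240.0
165.164.99.220 AND mask = 165.164.96.0
152.147.48.108 AND mask = 152.147.48.0
No, different subnets (165.164.96.0 vs 152.147.48.0)


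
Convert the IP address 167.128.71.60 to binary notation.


167 = 10100111
128 = 10000000
71 = 01000111
60 = 00111100
Binary: 10100111.10000000.01000111.00111100


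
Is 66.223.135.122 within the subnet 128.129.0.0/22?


Subnet network: 128.129.0.0
Test IP AND mask: 66.223.132.0
No, 66.223.135.122 is not in 128.129.0.0/22


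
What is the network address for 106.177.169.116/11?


IP:   01101010.10110001.10101001.01110100
Mask: 11111111.11100000.00000000.00000000
AND operation:
Net:  01101010.10100000.00000000.00000000
Network: 106.160.0.0/11


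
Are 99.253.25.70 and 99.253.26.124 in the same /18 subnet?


Mask: 255.255.192.0
99.253.25.70 AND mask = 99.253.0.0
99.253.26.124 AND mask = 99.253.0.0
Yes, same subnet (99.253.0.0)


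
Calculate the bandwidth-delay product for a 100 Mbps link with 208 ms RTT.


BDP = bandwidth * RTT
= 100 Mbps * 208 ms
= 100 * 1e6 * 208 / 1000 bits
= 20800000 bits
= 2600000 bytes
= 2539.0625 KB
BDP = 20800000 bits (2600000 bytes)


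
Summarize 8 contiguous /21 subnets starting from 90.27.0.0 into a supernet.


Original prefix: /21
Number of subnets: 8 = 2^3
New prefix = 21 - 3 = 18
Supernet: 90.27.0.0/18


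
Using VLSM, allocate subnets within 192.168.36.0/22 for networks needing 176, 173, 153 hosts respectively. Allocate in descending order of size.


176 hosts -> /24 (254 usable): 192.168.36.0/24
173 hosts -> /24 (254 usable): 192.168.37.0/24
153 hosts -> /24 (254 usable): 192.168.38.0/24
Allocation: 192.168.36.0/24 (176 hosts, 254 usable); 192.168.37.0/24 (173 hosts, 254 usable); 192.168.38.0/24 (153 hosts, 254 usable)


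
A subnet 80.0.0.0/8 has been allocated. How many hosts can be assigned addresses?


Host bits = 32 - 8 = 24
Total addresses = 2^24 = 16777216
Usable = total - 2 (network and broadcast)
Usable hosts: 16777214


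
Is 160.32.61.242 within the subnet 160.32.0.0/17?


Subnet network: 160.32.0.0
Test IP AND mask: 160.32.0.0
Yes, 160.32.61.242 is in 160.32.0.0/17


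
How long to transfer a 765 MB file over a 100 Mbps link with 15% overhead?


Effective throughput = 100 * (1 - 15/100) = 85 Mbps
File size in Mb = 765 * 8 = 6120 Mb
Time = 6120 / 85
Time = 72 seconds


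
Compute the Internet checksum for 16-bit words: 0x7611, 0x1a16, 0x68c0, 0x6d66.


Sum all words (with carry folding):
+ 0x7611 = 0x7611
+ 0x1a16 = 0x9027
+ 0x68c0 = 0xf8e7
+ 0x6d66 = 0x664e
One's complement: ~0x664e
Checksum = 0x99b1


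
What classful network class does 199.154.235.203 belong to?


First octet: 199
Binary: 11000111
110xxxxx -> Class C (192-223)
Class C, default mask 255.255.255.0 (/24)


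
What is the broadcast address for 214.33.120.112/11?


Network: 214.32.0.0/11
Host bits = 21
Set all host bits to 1:
Broadcast: 214.63.255.255


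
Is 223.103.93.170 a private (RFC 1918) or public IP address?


RFC 1918 private ranges:
  10.0.0.0/8 (10.0.0.0 - 10.255.255.255)
  172.16.0.0/12 (172.16.0.0 - 172.31.255.255)
  192.168.0.0/16 (192.168.0.0 - 192.168.255.255)
Public (not in any RFC 1918 range)


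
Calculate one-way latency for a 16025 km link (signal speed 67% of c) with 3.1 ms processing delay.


Speed = 0.67 * 3e5 km/s = 201000 km/s
Propagation delay = 16025 / 201000 = 0.0797 s = 79.7264 ms
Processing delay = 3.1 ms
Total one-way latency = 82.8264 ms


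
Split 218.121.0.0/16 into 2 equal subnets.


New prefix = 16 + 1 = 17
Each subnet has 32768 addresses
  218.121.0.0/17
  218.121.128.0/17
Subnets: 218.121.0.0/17, 218.121.128.0/17


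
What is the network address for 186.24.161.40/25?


IP:   10111010.00011000.10100001.00101000
Mask: 11111111.11111111.11111111.10000000
AND operation:
Net:  10111010.00011000.10100001.00000000
Network: 186.24.161.0/25


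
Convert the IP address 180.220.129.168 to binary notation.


180 = 10110100
220 = 11011100
129 = 10000001
168 = 10101000
Binary: 10110100.11011100.10000001.10101000


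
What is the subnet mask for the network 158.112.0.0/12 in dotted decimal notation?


/12 means 12 network bits, 20 host bits
Binary: 11111111111100000000000000000000
Mask: 255.240.0.0


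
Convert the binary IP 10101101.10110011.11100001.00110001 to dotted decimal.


10101101 = 173
10110011 = 179
11100001 = 225
00110001 = 49
IP: 173.179.225.49


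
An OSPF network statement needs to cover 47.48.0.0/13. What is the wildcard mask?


Subnet mask: 255.248.0.0
Wildcard = 255.255.255.255 - subnet mask
255 - 255 = 0
255 - 248 = 7
255 - 0 = 255
255 - 0 = 255
Wildcard: 0.7.255.255


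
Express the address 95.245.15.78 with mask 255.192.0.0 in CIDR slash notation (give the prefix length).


Binary: 11111111.11000000.00000000.00000000
Count leading 1s
Prefix: /10


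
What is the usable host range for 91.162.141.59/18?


Network: 91.162.128.0
Broadcast: 91.162.191.255
First usable = network + 1
Last usable = broadcast - 1
Range: 91.162.128.1 to 91.162.191.254


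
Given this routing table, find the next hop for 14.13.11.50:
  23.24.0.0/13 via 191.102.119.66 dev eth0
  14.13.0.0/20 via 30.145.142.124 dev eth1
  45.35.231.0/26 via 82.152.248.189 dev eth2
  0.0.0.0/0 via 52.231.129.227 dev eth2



Longest prefix match for 14.13.11.50:
  /13 23.24.0.0: no
  /20 14.13.0.0: MATCH
  /26 45.35.231.0: no
  /0 0.0.0.0: MATCH
Selected: next-hop 30.145.142.124 via eth1 (matched /20)


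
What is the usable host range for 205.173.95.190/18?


Network: 205.173.64.0
Broadcast: 205.173.127.255
First usable = network + 1
Last usable = broadcast - 1
Range: 205.173.64.1 to 205.173.127.254


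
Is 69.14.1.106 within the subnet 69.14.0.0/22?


Subnet network: 69.14.0.0
Test IP AND mask: 69.14.0.0
Yes, 69.14.1.106 is in 69.14.0.0/22


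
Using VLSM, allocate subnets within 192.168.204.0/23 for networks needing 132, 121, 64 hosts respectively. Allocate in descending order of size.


132 hosts -> /24 (254 usable): 192.168.204.0/24
121 hosts -> /25 (126 usable): 192.168.205.0/25
64 hosts -> /25 (126 usable): 192.168.205.128/25
Allocation: 192.168.204.0/24 (132 hosts, 254 usable); 192.168.205.0/25 (121 hosts, 126 usable); 192.168.205.128/25 (64 hosts, 126 usable)


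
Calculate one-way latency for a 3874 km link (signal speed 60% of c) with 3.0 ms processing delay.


Speed = 0.6 * 3e5 km/s = 180000 km/s
Propagation delay = 3874 / 180000 = 0.0215 s = 21.5222 ms
Processing delay = 3.0 ms
Total one-way latency = 24.5222 ms


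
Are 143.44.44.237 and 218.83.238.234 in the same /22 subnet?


Mask: 255.255.252.0
143.44.44.237 AND mask = 143.44.44.0
218.83.238.234 AND mask = 218.83.236.0
No, different subnets (143.44.44.0 vs 218.83.236.0)


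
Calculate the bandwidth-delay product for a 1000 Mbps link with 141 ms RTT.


BDP = bandwidth * RTT
= 1000 Mbps * 141 ms
= 1000 * 1e6 * 141 / 1000 bits
= 141000000 bits
= 17625000 bytes
= 17211.9141 KB
BDP = 141000000 bits (17625000 bytes)


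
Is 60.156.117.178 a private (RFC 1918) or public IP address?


RFC 1918 private ranges:
  10.0.0.0/8 (10.0.0.0 - 10.255.255.255)
  172.16.0.0/12 (172.16.0.0 - 172.31.255.255)
  192.168.0.0/16 (192.168.0.0 - 192.168.255.255)
Public (not in any RFC 1918 range)


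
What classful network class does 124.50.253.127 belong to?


First octet: 124
Binary: 01111100
0xxxxxxx -> Class A (1-126)
Class A, default mask 255.0.0.0 (/8)


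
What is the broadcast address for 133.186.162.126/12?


Network: 133.176.0.0/12
Host bits = 20
Set all host bits to 1:
Broadcast: 133.191.255.255


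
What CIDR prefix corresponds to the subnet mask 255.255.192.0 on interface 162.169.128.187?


Binary: 11111111.11111111.11000000.00000000
Count leading 1s
Prefix: /18


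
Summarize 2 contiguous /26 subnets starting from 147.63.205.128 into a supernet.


Original prefix: /26
Number of subnets: 2 = 2^1
New prefix = 26 - 1 = 25
Supernet: 147.63.205.128/25


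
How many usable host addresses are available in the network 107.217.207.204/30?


Host bits = 32 - 30 = 2
Total addresses = 2^2 = 4
Usable = total - 2 (network and broadcast)
Usable hosts: 2


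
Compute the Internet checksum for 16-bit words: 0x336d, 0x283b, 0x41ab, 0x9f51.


Sum all words (with carry folding):
+ 0x336d = 0x336d
+ 0x283b = 0x5ba8
+ 0x41ab = 0x9d53
+ 0x9f51 = 0x3ca5
One's complement: ~0x3ca5
Checksum = 0xc35a


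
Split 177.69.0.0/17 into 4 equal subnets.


New prefix = 17 + 2 = 19
Each subnet has 8192 addresses
  177.69.0.0/19
  177.69.32.0/19
  177.69.64.0/19
  177.69.96.0/19
Subnets: 177.69.0.0/19, 177.69.32.0/19, 177.69.64.0/19, 177.69.96.0/19


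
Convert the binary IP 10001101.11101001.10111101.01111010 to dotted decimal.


10001101 = 141
11101001 = 233
10111101 = 189
01111010 = 122
IP: 141.233.189.122


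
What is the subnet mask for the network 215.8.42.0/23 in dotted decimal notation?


/23 means 23 network bits, 9 host bits
Binary: 11111111111111111111111000000000
Mask: 255.255.254.0


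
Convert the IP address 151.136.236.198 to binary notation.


151 = 10010111
136 = 10001000
236 = 11101100
198 = 11000110
Binary: 10010111.10001000.11101100.11000110


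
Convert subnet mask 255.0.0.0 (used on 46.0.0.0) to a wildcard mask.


Subnet mask: 255.0.0.0
Wildcard = 255.255.255.255 - subnet mask
255 - 255 = 0
255 - 0 = 255
255 - 0 = 255
255 - 0 = 255
Wildcard: 0.255.255.255


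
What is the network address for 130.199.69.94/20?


IP:   10000010.11000111.01000101.01011110
Mask: 11111111.11111111.11110000.00000000
AND operation:
Net:  10000010.11000111.01000000.00000000
Network: 130.199.64.0/20


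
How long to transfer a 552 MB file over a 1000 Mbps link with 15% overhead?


Effective throughput = 1000 * (1 - 15/100) = 850 Mbps
File size in Mb = 552 * 8 = 4416 Mb
Time = 4416 / 850
Time = 5.1953 seconds


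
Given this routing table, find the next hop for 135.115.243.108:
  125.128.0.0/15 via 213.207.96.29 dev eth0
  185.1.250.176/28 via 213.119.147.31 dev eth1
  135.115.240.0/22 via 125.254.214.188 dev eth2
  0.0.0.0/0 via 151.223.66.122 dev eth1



Longest prefix match for 135.115.243.108:
  /15 125.128.0.0: no
  /28 185.1.250.176: no
  /22 135.115.240.0: MATCH
  /0 0.0.0.0: MATCH
Selected: next-hop 125.254.214.188 via eth2 (matched /22)


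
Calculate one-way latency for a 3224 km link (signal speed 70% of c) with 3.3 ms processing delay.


Speed = 0.7 * 3e5 km/s = 210000 km/s
Propagation delay = 3224 / 210000 = 0.0154 s = 15.3524 ms
Processing delay = 3.3 ms
Total one-way latency = 18.6524 ms


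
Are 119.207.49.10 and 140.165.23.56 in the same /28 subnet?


Mask: 255.255.255.240
119.207.49.10 AND mask = 119.207.49.0
140.165.23.56 AND mask = 140.165.23.48
No, different subnets (119.207.49.0 vs 140.165.23.48)


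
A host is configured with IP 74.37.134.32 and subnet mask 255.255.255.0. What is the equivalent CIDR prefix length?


Binary: 11111111.11111111.11111111.00000000
Count leading 1s
Prefix: /24


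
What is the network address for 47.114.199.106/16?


IP:   00101111.01110010.11000111.01101010
Mask: 11111111.11111111.00000000.00000000
AND operation:
Net:  00101111.01110010.00000000.00000000
Network: 47.114.0.0/16


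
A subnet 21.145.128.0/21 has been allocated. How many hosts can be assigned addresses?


Host bits = 32 - 21 = 11
Total addresses = 2^11 = 2048
Usable = total - 2 (network and broadcast)
Usable hosts: 2046


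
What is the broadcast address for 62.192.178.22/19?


Network: 62.192.160.0/19
Host bits = 13
Set all host bits to 1:
Broadcast: 62.192.191.255


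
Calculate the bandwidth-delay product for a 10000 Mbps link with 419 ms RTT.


BDP = bandwidth * RTT
= 10000 Mbps * 419 ms
= 10000 * 1e6 * 419 / 1000 bits
= 4190000000 bits
= 523750000 bytes
= 511474.6094 KB
BDP = 4190000000 bits (523750000 bytes)


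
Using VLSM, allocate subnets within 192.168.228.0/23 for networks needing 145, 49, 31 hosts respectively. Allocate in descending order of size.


145 hosts -> /24 (254 usable): 192.168.228.0/24
49 hosts -> /26 (62 usable): 192.168.229.0/26
31 hosts -> /26 (62 usable): 192.168.229.64/26
Allocation: 192.168.228.0/24 (145 hosts, 254 usable); 192.168.229.0/26 (49 hosts, 62 usable); 192.168.229.64/26 (31 hosts, 62 usable)


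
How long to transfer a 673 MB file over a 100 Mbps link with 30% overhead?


Effective throughput = 100 * (1 - 30/100) = 70 Mbps
File size in Mb = 673 * 8 = 5384 Mb
Time = 5384 / 70
Time = 76.9143 seconds


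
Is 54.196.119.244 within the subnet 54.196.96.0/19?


Subnet network: 54.196.96.0
Test IP AND mask: 54.196.96.0
Yes, 54.196.119.244 is in 54.196.96.0/19


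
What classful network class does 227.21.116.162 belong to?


First octet: 227
Binary: 11100011
1110xxxx -> Class D (224-239)
Class D (multicast), default mask N/A


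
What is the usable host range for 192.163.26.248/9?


Network: 192.128.0.0
Broadcast: 192.255.255.255
First usable = network + 1
Last usable = broadcast - 1
Range: 192.128.0.1 to 192.255.255.254


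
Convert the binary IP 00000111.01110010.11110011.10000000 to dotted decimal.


00000111 = 7
01110010 = 114
11110011 = 243
10000000 = 128
IP: 7.114.243.128


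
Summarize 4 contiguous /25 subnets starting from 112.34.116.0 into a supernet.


Original prefix: /25
Number of subnets: 4 = 2^2
New prefix = 25 - 2 = 23
Supernet: 112.34.116.0/23


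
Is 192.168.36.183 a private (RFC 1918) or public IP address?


RFC 1918 private ranges:
  10.0.0.0/8 (10.0.0.0 - 10.255.255.255)
  172.16.0.0/12 (172.16.0.0 - 172.31.255.255)
  192.168.0.0/16 (192.168.0.0 - 192.168.255.255)
Private (in 192.168.0.0/16)


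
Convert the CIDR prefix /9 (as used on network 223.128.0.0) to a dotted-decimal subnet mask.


/9 means 9 network bits, 23 host bits
Binary: 11111111100000000000000000000000
Mask: 255.128.0.0


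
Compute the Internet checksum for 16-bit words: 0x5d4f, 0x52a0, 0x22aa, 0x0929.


Sum all words (with carry folding):
+ 0x5d4f = 0x5d4f
+ 0x52a0 = 0xafef
+ 0x22aa = 0xd299
+ 0x0929 = 0xdbc2
One's complement: ~0xdbc2
Checksum = 0x243d


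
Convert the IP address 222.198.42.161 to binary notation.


222 = 11011110
198 = 11000110
42 = 00101010
161 = 10100001
Binary: 11011110.11000110.00101010.10100001


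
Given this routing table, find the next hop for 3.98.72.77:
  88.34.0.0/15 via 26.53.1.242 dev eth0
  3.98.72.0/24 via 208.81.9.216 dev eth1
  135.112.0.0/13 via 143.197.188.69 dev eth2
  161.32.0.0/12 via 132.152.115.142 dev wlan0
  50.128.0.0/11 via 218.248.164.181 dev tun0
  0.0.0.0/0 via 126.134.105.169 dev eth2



Longest prefix match for 3.98.72.77:
  /15 88.34.0.0: no
  /24 3.98.72.0: MATCH
  /13 135.112.0.0: no
  /12 161.32.0.0: no
  /11 50.128.0.0: no
  /0 0.0.0.0: MATCH
Selected: next-hop 208.81.9.216 via eth1 (matched /24)


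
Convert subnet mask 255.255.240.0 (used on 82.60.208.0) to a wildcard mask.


Subnet mask: 255.255.240.0
Wildcard = 255.255.255.255 - subnet mask
255 - 255 = 0
255 - 255 = 0
255 - 240 = 15
255 - 0 = 255
Wildcard: 0.0.15.255


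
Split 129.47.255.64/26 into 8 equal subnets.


New prefix = 26 + 3 = 29
Each subnet has 8 addresses
  129.47.255.64/29
  129.47.255.72/29
  129.47.255.80/29
  129.47.255.88/29
  129.47.255.96/29
  129.47.255.104/29
  129.47.255.112/29
  129.47.255.120/29
Subnets: 129.47.255.64/29, 129.47.255.72/29, 129.47.255.80/29, 129.47.255.88/29, 129.47.255.96/29, 129.47.255.104/29, 129.47.255.112/29, 129.47.255.120/29


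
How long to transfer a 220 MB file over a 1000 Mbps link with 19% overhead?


Effective throughput = 1000 * (1 - 19/100) = 810 Mbps
File size in Mb = 220 * 8 = 1760 Mb
Time = 1760 / 810
Time = 2.1728 seconds


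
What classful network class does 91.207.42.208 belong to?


First octet: 91
Binary: 01011011
0xxxxxxx -> Class A (1-126)
Class A, default mask 255.0.0.0 (/8)


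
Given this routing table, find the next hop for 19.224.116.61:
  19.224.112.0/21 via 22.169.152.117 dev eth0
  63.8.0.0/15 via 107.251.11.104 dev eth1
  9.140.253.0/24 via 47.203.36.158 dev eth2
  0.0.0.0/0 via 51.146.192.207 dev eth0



Longest prefix match for 19.224.116.61:
  /21 19.224.112.0: MATCH
  /15 63.8.0.0: no
  /24 9.140.253.0: no
  /0 0.0.0.0: MATCH
Selected: next-hop 22.169.152.117 via eth0 (matched /21)


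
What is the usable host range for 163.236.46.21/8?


Network: 163.0.0.0
Broadcast: 163.255.255.255
First usable = network + 1
Last usable = broadcast - 1
Range: 163.0.0.1 to 163.255.255.254


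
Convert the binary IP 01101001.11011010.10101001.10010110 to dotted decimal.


01101001 = 105
11011010 = 218
10101001 = 169
10010110 = 150
IP: 105.218.169.150


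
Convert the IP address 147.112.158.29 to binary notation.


147 = 10010011
112 = 01110000
158 = 10011110
29 = 00011101
Binary: 10010011.01110000.10011110.00011101


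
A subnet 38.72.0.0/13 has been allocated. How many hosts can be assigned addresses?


Host bits = 32 - 13 = 19
Total addresses = 2^19 = 524288
Usable = total - 2 (network and broadcast)
Usable hosts: 524286


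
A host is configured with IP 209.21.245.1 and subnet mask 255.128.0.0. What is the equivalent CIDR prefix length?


Binary: 11111111.10000000.00000000.00000000
Count leading 1s
Prefix: /9


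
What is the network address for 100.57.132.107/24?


IP:   01100100.00111001.10000100.01101011
Mask: 11111111.11111111.11111111.00000000
AND operation:
Net:  01100100.00111001.10000100.00000000
Network: 100.57.132.0/24


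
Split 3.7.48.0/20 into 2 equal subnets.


New prefix = 20 + 1 = 21
Each subnet has 2048 addresses
  3.7.48.0/21
  3.7.56.0/21
Subnets: 3.7.48.0/21, 3.7.56.0/21


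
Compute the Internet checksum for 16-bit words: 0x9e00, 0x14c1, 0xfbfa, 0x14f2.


Sum all words (with carry folding):
+ 0x9e00 = 0x9e00
+ 0x14c1 = 0xb2c1
+ 0xfbfa = 0xaebc
+ 0x14f2 = 0xc3ae
One's complement: ~0xc3ae
Checksum = 0x3c51


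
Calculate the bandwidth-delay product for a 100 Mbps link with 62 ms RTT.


BDP = bandwidth * RTT
= 100 Mbps * 62 ms
= 100 * 1e6 * 62 / 1000 bits
= 6200000 bits
= 775000 bytes
= 756.8359 KB
BDP = 6200000 bits (775000 bytes)


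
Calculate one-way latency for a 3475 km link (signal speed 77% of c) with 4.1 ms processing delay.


Speed = 0.77 * 3e5 km/s = 231000 km/s
Propagation delay = 3475 / 231000 = 0.015 s = 15.0433 ms
Processing delay = 4.1 ms
Total one-way latency = 19.1433 ms


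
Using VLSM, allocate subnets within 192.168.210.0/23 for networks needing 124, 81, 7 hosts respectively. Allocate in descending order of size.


124 hosts -> /25 (126 usable): 192.168.210.0/25
81 hosts -> /25 (126 usable): 192.168.210.128/25
7 hosts -> /28 (14 usable): 192.168.211.0/28
Allocation: 192.168.210.0/25 (124 hosts, 126 usable); 192.168.210.128/25 (81 hosts, 126 usable); 192.168.211.0/28 (7 hosts, 14 usable)


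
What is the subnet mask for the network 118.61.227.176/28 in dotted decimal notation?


/28 means 28 network bits, 4 host bits
Binary: 11111111111111111111111111110000
Mask: 255.255.255.240


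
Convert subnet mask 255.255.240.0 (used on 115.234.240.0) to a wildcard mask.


Subnet mask: 255.255.240.0
Wildcard = 255.255.255.255 - subnet mask
255 - 255 = 0
255 - 255 = 0
255 - 240 = 15
255 - 0 = 255
Wildcard: 0.0.15.255


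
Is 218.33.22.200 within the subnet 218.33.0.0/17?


Subnet network: 218.33.0.0
Test IP AND mask: 218.33.0.0
Yes, 218.33.22.200 is in 218.33.0.0/17


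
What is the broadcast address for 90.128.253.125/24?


Network: 90.128.253.0/24
Host bits = 8
Set all host bits to 1:
Broadcast: 90.128.253.255


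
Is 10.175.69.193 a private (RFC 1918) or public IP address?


RFC 1918 private ranges:
  10.0.0.0/8 (10.0.0.0 - 10.255.255.255)
  172.16.0.0/12 (172.16.0.0 - 172.31.255.255)
  192.168.0.0/16 (192.168.0.0 - 192.168.255.255)
Private (in 10.0.0.0/8)


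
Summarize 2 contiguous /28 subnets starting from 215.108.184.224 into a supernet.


Original prefix: /28
Number of subnets: 2 = 2^1
New prefix = 28 - 1 = 27
Supernet: 215.108.184.224/27


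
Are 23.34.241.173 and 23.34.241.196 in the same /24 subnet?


Mask: 255.255.255.0
23.34.241.173 AND mask = 23.34.241.0
23.34.241.196 AND mask = 23.34.241.0
Yes, same subnet (23.34.241.0)


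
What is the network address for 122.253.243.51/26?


IP:   01111010.11111101.11110011.00110011
Mask: 11111111.11111111.11111111.11000000
AND operation:
Net:  01111010.11111101.11110011.00000000
Network: 122.253.243.0/26


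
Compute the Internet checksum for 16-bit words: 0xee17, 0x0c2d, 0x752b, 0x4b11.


Sum all words (with carry folding):
+ 0xee17 = 0xee17
+ 0x0c2d = 0xfa44
+ 0x752b = 0x6f70
+ 0x4b11 = 0xba81
One's complement: ~0xba81
Checksum = 0x457e


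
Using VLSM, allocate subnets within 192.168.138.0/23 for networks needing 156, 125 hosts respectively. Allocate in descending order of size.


156 hosts -> /24 (254 usable): 192.168.138.0/24
125 hosts -> /25 (126 usable): 192.168.139.0/25
Allocation: 192.168.138.0/24 (156 hosts, 254 usable); 192.168.139.0/25 (125 hosts, 126 usable)


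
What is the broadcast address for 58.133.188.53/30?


Network: 58.133.188.52/30
Host bits = 2
Set all host bits to 1:
Broadcast: 58.133.188.55


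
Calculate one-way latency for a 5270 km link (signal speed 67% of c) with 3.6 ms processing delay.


Speed = 0.67 * 3e5 km/s = 201000 km/s
Propagation delay = 5270 / 201000 = 0.0262 s = 26.2189 ms
Processing delay = 3.6 ms
Total one-way latency = 29.8189 ms


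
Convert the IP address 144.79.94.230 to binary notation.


144 = 10010000
79 = 01001111
94 = 01011110
230 = 11100110
Binary: 10010000.01001111.01011110.11100110


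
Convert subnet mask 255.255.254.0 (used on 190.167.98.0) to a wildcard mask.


Subnet mask: 255.255.254.0
Wildcard = 255.255.255.255 - subnet mask
255 - 255 = 0
255 - 255 = 0
255 - 254 = 1
255 - 0 = 255
Wildcard: 0.0.1.255


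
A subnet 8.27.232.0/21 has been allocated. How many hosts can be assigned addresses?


Host bits = 32 - 21 = 11
Total addresses = 2^11 = 2048
Usable = total - 2 (network and broadcast)
Usable hosts: 2046


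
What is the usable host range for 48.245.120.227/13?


Network: 48.240.0.0
Broadcast: 48.247.255.255
First usable = network + 1
Last usable = broadcast - 1
Range: 48.240.0.1 to 48.247.255.254


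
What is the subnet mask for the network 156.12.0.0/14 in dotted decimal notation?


/14 means 14 network bits, 18 host bits
Binary: 11111111111111000000000000000000
Mask: 255.252.0.0


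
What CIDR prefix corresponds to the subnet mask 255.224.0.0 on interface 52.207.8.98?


Binary: 11111111.11100000.00000000.00000000
Count leading 1s
Prefix: /11


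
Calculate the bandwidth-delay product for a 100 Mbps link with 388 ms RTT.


BDP = bandwidth * RTT
= 100 Mbps * 388 ms
= 100 * 1e6 * 388 / 1000 bits
= 38800000 bits
= 4850000 bytes
= 4736.3281 KB
BDP = 38800000 bits (4850000 bytes)


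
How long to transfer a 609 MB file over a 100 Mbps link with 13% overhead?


Effective throughput = 100 * (1 - 13/100) = 87 Mbps
File size in Mb = 609 * 8 = 4872 Mb
Time = 4872 / 87
Time = 56 seconds


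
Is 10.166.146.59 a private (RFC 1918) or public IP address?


RFC 1918 private ranges:
  10.0.0.0/8 (10.0.0.0 - 10.255.255.255)
  172.16.0.0/12 (172.16.0.0 - 172.31.255.255)
  192.168.0.0/16 (192.168.0.0 - 192.168.255.255)
Private (in 10.0.0.0/8)


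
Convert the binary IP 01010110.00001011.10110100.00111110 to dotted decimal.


01010110 = 86
00001011 = 11
10110100 = 180
00111110 = 62
IP: 86.11.180.62


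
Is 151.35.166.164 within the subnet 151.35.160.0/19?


Subnet network: 151.35.160.0
Test IP AND mask: 151.35.160.0
Yes, 151.35.166.164 is in 151.35.160.0/19


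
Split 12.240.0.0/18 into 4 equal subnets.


New prefix = 18 + 2 = 20
Each subnet has 4096 addresses
  12.240.0.0/20
  12.240.16.0/20
  12.240.32.0/20
  12.240.48.0/20
Subnets: 12.240.0.0/20, 12.240.16.0/20, 12.240.32.0/20, 12.240.48.0/20


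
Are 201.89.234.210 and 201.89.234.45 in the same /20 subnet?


Mask: 255.255.240.0
201.89.234.210 AND mask = 201.89.224.0
201.89.234.45 AND mask = 201.89.224.0
Yes, same subnet (201.89.224.0)


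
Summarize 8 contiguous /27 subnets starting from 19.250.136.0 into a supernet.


Original prefix: /27
Number of subnets: 8 = 2^3
New prefix = 27 - 3 = 24
Supernet: 19.250.136.0/24


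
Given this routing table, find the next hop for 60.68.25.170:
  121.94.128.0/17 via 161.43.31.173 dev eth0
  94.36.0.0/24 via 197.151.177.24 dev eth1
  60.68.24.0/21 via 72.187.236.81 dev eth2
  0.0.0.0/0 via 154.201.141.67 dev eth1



Longest prefix match for 60.68.25.170:
  /17 121.94.128.0: no
  /24 94.36.0.0: no
  /21 60.68.24.0: MATCH
  /0 0.0.0.0: MATCH
Selected: next-hop 72.187.236.81 via eth2 (matched /21)


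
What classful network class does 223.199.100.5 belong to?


First octet: 223
Binary: 11011111
110xxxxx -> Class C (192-223)
Class C, default mask 255.255.255.0 (/24)


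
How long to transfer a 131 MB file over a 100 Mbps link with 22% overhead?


Effective throughput = 100 * (1 - 22/100) = 78 Mbps
File size in Mb = 131 * 8 = 1048 Mb
Time = 1048 / 78
Time = 13.4359 seconds


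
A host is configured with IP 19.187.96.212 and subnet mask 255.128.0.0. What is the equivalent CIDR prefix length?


Binary: 11111111.10000000.00000000.00000000
Count leading 1s
Prefix: /9


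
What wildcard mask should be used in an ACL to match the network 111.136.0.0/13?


Subnet mask: 255.248.0.0
Wildcard = 255.255.255.255 - subnet mask
255 - 255 = 0
255 - 248 = 7
255 - 0 = 255
255 - 0 = 255
Wildcard: 0.7.255.255


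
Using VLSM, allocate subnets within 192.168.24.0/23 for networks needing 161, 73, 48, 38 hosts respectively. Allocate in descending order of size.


161 hosts -> /24 (254 usable): 192.168.24.0/24
73 hosts -> /25 (126 usable): 192.168.25.0/25
48 hosts -> /26 (62 usable): 192.168.25.128/26
38 hosts -> /26 (62 usable): 192.168.25.192/26
Allocation: 192.168.24.0/24 (161 hosts, 254 usable); 192.168.25.0/25 (73 hosts, 126 usable); 192.168.25.128/26 (48 hosts, 62 usable); 192.168.25.192/26 (38 hosts, 62 usable)


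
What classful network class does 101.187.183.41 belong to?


First octet: 101
Binary: 01100101
0xxxxxxx -> Class A (1-126)
Class A, default mask 255.0.0.0 (/8)


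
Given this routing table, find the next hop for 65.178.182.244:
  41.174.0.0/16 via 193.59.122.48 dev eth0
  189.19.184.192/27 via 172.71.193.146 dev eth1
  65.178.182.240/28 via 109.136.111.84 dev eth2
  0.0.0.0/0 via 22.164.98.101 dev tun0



Longest prefix match for 65.178.182.244:
  /16 41.174.0.0: no
  /27 189.19.184.192: no
  /28 65.178.182.240: MATCH
  /0 0.0.0.0: MATCH
Selected: next-hop 109.136.111.84 via eth2 (matched /28)
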